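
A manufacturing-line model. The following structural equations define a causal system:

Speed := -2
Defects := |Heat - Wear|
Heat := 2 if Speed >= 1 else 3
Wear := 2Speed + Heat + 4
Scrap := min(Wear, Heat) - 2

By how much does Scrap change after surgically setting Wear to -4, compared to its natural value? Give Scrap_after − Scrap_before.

-7

do(Wear=-4) replaces the equation Wear := 2Speed + Heat + 4 with the constant Wear = -4.
Heat = 2 if Speed >= 1 else 3  [with Speed=-2]  = 3
Scrap = min(Wear, Heat) - 2  [with Wear=-4, Heat=3]  = -6
Without intervention: Heat = 2 if Speed >= 1 else 3  [with Speed=-2]  = 3; Wear = 2Speed + Heat + 4  [with Speed=-2, Heat=3]  = 3; Scrap = min(Wear, Heat) - 2  [with Wear=3, Heat=3]  = 1.
Change = -6 − 1 = -7.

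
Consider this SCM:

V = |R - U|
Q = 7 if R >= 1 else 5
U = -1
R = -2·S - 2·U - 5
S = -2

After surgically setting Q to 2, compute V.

2

The intervention breaks the incoming arrows to Q: Q = 7 if R >= 1 else 5 no longer applies, and Q = 2.
Since V is not a descendant of the intervened variable, it is unaffected.
R = -2·S - 2·U - 5  [with S=-2, U=-1]  = 1
V = |R - U|  [with R=1, U=-1]  = 2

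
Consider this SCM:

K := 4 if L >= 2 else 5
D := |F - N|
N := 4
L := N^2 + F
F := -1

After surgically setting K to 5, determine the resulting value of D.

5

The intervention breaks the incoming arrows to K: K := 4 if L >= 2 else 5 no longer applies, and K = 5.
Since D is not a descendant of the intervened variable, it is unaffected.
D = |F - N|  [with F=-1, N=4]  = 5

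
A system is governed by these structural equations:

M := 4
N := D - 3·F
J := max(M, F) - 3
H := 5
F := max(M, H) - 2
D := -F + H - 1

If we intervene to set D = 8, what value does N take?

Under do(D=8), the mechanism D := -F + H - 1 is discarded; D is fixed at 8.
F = max(M, H) - 2  [with M=4, H=5]  = 3
N = D - 3·F  [with D=8, F=3]  = -1

-1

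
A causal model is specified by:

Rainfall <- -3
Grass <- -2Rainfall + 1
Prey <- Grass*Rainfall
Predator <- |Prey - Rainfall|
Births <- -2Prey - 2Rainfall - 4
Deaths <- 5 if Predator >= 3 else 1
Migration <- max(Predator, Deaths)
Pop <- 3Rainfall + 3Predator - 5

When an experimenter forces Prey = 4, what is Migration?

The intervention breaks the incoming arrows to Prey: Prey <- Grass*Rainfall no longer applies, and Prey = 4.
Predator = |Prey - Rainfall|  [with Prey=4, Rainfall=-3]  = 7
Deaths = 5 if Predator >= 3 else 1  [with Predator=7]  = 5
Migration = max(Predator, Deaths)  [with Predator=7, Deaths=5]  = 7

7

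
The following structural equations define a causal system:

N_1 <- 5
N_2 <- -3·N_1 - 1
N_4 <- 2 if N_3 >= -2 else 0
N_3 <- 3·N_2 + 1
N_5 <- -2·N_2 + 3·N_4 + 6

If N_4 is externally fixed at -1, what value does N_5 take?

35

Intervening sets N_4 = -1 and removes its equation (N_4 <- 2 if N_3 >= -2 else 0).
N_2 = -3·N_1 - 1  [with N_1=5]  = -16
N_5 = -2·N_2 + 3·N_4 + 6  [with N_2=-16, N_4=-1]  = 35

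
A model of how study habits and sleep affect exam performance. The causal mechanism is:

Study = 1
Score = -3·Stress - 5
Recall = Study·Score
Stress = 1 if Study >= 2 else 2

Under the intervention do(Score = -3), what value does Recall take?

-3

The intervention breaks the incoming arrows to Score: Score = -3·Stress - 5 no longer applies, and Score = -3.
Recall = Study·Score  [with Study=1, Score=-3]  = -3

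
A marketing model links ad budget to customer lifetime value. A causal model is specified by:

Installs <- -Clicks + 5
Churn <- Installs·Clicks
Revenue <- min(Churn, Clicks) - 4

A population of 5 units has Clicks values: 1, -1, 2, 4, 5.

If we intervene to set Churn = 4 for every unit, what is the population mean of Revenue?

-2

Under do(Churn=4), Churn's equation is replaced by Churn=4 for every unit. Per-unit Revenue: -3, -5, -2, 0, 0. Mean = -2.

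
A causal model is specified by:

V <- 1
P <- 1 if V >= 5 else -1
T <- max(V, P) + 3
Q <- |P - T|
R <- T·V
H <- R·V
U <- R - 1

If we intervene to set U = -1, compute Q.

5

Under do(U=-1), the mechanism U <- R - 1 is discarded; U is fixed at -1.
Since Q is not a descendant of the intervened variable, it is unaffected.
P = 1 if V >= 5 else -1  [with V=1]  = -1
T = max(V, P) + 3  [with V=1, P=-1]  = 4
Q = |P - T|  [with P=-1, T=4]  = 5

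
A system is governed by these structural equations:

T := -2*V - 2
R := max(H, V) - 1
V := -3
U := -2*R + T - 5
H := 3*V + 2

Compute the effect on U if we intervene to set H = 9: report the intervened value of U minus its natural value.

do(H=9) replaces the equation H := 3*V + 2 with the constant H = 9.
R = max(H, V) - 1  [with H=9, V=-3]  = 8
T = -2*V - 2  [with V=-3]  = 4
U = -2*R + T - 5  [with R=8, T=4]  = -17
Without intervention: H = 3*V + 2  [with V=-3]  = -7; R = max(H, V) - 1  [with H=-7, V=-3]  = -4; T = -2*V - 2  [with V=-3]  = 4; U = -2*R + T - 5  [with R=-4, T=4]  = 7.
Change = -17 − 7 = -24.

-24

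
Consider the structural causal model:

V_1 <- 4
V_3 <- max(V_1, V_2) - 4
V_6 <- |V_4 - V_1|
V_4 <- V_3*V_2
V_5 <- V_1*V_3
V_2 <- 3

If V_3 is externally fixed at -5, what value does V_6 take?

19

The intervention breaks the incoming arrows to V_3: V_3 <- max(V_1, V_2) - 4 no longer applies, and V_3 = -5.
V_4 = V_3*V_2  [with V_3=-5, V_2=3]  = -15
V_6 = |V_4 - V_1|  [with V_4=-15, V_1=4]  = 19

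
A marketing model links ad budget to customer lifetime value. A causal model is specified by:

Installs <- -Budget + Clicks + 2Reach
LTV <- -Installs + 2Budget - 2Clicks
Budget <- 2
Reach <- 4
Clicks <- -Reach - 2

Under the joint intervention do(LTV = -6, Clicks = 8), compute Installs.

Under do(LTV = -6, Clicks = 8), each intervened variable's structural equation is replaced by its fixed value.
Installs = -Budget + Clicks + 2Reach  [with Budget=2, Clicks=8, Reach=4]  = 14

14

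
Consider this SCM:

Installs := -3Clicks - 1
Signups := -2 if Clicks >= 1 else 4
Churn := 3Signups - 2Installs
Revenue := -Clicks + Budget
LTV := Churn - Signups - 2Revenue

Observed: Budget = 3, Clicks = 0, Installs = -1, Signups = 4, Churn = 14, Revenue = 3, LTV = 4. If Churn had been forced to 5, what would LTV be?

Under do(Churn=5), the mechanism Churn := 3Signups - 2Installs is discarded; Churn is fixed at 5.
Signups = -2 if Clicks >= 1 else 4  [with Clicks=0]  = 4
Revenue = -Clicks + Budget  [with Clicks=0, Budget=3]  = 3
LTV = Churn - Signups - 2Revenue  [with Churn=5, Signups=4, Revenue=3]  = -5

-5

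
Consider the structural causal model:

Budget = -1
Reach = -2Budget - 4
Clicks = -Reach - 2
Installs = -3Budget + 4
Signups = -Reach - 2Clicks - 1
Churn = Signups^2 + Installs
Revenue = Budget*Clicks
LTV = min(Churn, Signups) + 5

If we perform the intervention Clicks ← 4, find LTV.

The intervention breaks the incoming arrows to Clicks: Clicks = -Reach - 2 no longer applies, and Clicks = 4.
Reach = -2Budget - 4  [with Budget=-1]  = -2
Installs = -3Budget + 4  [with Budget=-1]  = 7
Signups = -Reach - 2Clicks - 1  [with Reach=-2, Clicks=4]  = -7
Churn = Signups^2 + Installs  [with Signups=-7, Installs=7]  = 56
LTV = min(Churn, Signups) + 5  [with Churn=56, Signups=-7]  = -2

-2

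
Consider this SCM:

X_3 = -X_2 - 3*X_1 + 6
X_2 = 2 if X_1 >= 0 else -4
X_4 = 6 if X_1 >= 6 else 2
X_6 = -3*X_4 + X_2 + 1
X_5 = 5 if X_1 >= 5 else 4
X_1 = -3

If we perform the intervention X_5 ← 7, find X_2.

Under do(X_5=7), the mechanism X_5 = 5 if X_1 >= 5 else 4 is discarded; X_5 is fixed at 7.
No directed path runs from X_5 to X_2, so X_2 keeps its natural value.
X_2 = 2 if X_1 >= 0 else -4  [with X_1=-3]  = -4

-4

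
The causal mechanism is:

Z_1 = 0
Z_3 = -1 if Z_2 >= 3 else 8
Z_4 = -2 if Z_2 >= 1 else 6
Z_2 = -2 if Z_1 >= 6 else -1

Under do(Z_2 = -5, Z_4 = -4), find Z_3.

The joint intervention fixes Z_2 = -5, Z_4 = -4, removing each variable's own equation.
Z_3 = -1 if Z_2 >= 3 else 8  [with Z_2=-5]  = 8

8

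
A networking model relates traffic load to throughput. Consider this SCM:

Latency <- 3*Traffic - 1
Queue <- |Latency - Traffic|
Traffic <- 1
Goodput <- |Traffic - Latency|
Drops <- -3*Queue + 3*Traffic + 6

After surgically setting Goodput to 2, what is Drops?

The intervention breaks the incoming arrows to Goodput: Goodput <- |Traffic - Latency| no longer applies, and Goodput = 2.
Since Drops is not a descendant of the intervened variable, it is unaffected.
Latency = 3*Traffic - 1  [with Traffic=1]  = 2
Queue = |Latency - Traffic|  [with Latency=2, Traffic=1]  = 1
Drops = -3*Queue + 3*Traffic + 6  [with Queue=1, Traffic=1]  = 6

6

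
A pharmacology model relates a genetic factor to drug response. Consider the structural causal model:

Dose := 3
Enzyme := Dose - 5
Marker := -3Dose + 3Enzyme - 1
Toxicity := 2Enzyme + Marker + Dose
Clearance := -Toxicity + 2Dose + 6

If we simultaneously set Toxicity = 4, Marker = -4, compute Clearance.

The joint intervention fixes Toxicity = 4, Marker = -4, removing each variable's own equation.
Clearance = -Toxicity + 2Dose + 6  [with Toxicity=4, Dose=3]  = 8

8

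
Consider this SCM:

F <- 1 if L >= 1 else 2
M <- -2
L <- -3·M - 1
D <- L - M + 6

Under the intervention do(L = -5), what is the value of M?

Under do(L=-5), the mechanism L <- -3·M - 1 is discarded; L is fixed at -5.
M is not downstream of the intervention, so its value is determined by the original equations.

-2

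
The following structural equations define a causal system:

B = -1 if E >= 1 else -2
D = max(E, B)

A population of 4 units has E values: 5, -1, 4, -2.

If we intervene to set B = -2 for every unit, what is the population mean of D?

1.5

Every unit gets B=-2 under the intervention. D values become 5, -1, 4, -2; E[D|do(B=-2)] = 1.5.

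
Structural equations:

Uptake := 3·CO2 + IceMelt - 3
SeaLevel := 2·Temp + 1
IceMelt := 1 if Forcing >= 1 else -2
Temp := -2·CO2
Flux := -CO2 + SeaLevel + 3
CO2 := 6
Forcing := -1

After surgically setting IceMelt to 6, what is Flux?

-26

Under do(IceMelt=6), the mechanism IceMelt := 1 if Forcing >= 1 else -2 is discarded; IceMelt is fixed at 6.
Since Flux is not a descendant of the intervened variable, it is unaffected.
Temp = -2·CO2  [with CO2=6]  = -12
SeaLevel = 2·Temp + 1  [with Temp=-12]  = -23
Flux = -CO2 + SeaLevel + 3  [with CO2=6, SeaLevel=-23]  = -26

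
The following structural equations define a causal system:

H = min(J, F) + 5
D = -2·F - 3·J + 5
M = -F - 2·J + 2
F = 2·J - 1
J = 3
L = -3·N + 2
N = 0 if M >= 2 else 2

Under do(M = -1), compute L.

The intervention breaks the incoming arrows to M: M = -F - 2·J + 2 no longer applies, and M = -1.
N = 0 if M >= 2 else 2  [with M=-1]  = 2
L = -3·N + 2  [with N=2]  = -4

-4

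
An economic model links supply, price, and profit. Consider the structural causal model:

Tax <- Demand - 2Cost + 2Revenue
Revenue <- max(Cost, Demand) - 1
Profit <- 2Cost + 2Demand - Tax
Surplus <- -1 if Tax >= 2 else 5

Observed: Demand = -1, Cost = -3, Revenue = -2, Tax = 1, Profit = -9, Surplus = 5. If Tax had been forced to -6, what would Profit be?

-2

Intervening sets Tax = -6 and removes its equation (Tax <- Demand - 2Cost + 2Revenue).
Profit = 2Cost + 2Demand - Tax  [with Cost=-3, Demand=-1, Tax=-6]  = -2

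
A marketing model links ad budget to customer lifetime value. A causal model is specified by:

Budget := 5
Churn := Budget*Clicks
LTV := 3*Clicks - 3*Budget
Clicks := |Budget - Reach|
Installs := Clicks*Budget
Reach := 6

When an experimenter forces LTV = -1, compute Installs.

do(LTV=-1) replaces the equation LTV := 3*Clicks - 3*Budget with the constant LTV = -1.
No directed path runs from LTV to Installs, so Installs keeps its natural value.
Clicks = |Budget - Reach|  [with Budget=5, Reach=6]  = 1
Installs = Clicks*Budget  [with Clicks=1, Budget=5]  = 5

5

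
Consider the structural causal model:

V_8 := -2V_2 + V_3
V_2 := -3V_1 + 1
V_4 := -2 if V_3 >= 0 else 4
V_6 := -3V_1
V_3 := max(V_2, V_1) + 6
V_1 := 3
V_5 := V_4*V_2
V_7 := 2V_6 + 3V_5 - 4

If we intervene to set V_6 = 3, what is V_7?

Intervening sets V_6 = 3 and removes its equation (V_6 := -3V_1).
V_2 = -3V_1 + 1  [with V_1=3]  = -8
V_3 = max(V_2, V_1) + 6  [with V_2=-8, V_1=3]  = 9
V_4 = -2 if V_3 >= 0 else 4  [with V_3=9]  = -2
V_5 = V_4*V_2  [with V_4=-2, V_2=-8]  = 16
V_7 = 2V_6 + 3V_5 - 4  [with V_6=3, V_5=16]  = 50

50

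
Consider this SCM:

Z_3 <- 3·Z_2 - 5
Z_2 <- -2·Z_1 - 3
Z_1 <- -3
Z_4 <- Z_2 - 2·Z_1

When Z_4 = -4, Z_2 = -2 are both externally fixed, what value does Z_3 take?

Setting Z_4 = -4, Z_2 = -2 by intervention discards those variables' equations.
Z_3 = 3·Z_2 - 5  [with Z_2=-2]  = -11

-11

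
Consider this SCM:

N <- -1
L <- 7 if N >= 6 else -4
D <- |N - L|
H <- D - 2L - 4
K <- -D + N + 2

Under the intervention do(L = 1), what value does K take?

-1

do(L=1) replaces the equation L <- 7 if N >= 6 else -4 with the constant L = 1.
D = |N - L|  [with N=-1, L=1]  = 2
K = -D + N + 2  [with D=2, N=-1]  = -1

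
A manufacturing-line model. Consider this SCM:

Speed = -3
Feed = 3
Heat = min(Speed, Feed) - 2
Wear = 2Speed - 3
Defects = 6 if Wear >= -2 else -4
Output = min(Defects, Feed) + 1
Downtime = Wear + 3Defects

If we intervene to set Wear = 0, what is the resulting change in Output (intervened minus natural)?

Under do(Wear=0), the mechanism Wear = 2Speed - 3 is discarded; Wear is fixed at 0.
Defects = 6 if Wear >= -2 else -4  [with Wear=0]  = 6
Output = min(Defects, Feed) + 1  [with Defects=6, Feed=3]  = 4
Without intervention: Wear = 2Speed - 3  [with Speed=-3]  = -9; Defects = 6 if Wear >= -2 else -4  [with Wear=-9]  = -4; Output = min(Defects, Feed) + 1  [with Defects=-4, Feed=3]  = -3.
Change = 4 − (-3) = 7.

7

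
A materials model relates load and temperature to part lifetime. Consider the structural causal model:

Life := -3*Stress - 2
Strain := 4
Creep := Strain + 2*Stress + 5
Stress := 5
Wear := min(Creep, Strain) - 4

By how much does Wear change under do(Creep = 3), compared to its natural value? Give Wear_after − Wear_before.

-1

The intervention breaks the incoming arrows to Creep: Creep := Strain + 2*Stress + 5 no longer applies, and Creep = 3.
Wear = min(Creep, Strain) - 4  [with Creep=3, Strain=4]  = -1
Without intervention: Creep = Strain + 2*Stress + 5  [with Strain=4, Stress=5]  = 19; Wear = min(Creep, Strain) - 4  [with Creep=19, Strain=4]  = 0.
Change = -1 − 0 = -1.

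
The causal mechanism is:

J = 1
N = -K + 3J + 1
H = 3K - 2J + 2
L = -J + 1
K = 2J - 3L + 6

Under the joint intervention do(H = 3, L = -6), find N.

-22

Setting H = 3, L = -6 by intervention discards those variables' equations.
K = 2J - 3L + 6  [with J=1, L=-6]  = 26
N = -K + 3J + 1  [with K=26, J=1]  = -22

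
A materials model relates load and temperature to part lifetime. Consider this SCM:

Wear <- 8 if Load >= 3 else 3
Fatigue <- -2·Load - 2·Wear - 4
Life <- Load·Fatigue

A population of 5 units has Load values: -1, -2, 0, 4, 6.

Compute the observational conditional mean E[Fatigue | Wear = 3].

E[Fatigue|Wear=3] averages over only the 3 units with Wear=3 (Load = -1, -2, 0): Fatigue = -8, -6, -10, mean -8.

-8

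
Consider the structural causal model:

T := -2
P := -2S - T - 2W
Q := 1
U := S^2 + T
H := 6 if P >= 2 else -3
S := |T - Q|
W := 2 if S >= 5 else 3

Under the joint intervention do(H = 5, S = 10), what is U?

Under do(H = 5, S = 10), each intervened variable's structural equation is replaced by its fixed value.
U = S^2 + T  [with S=10, T=-2]  = 98

98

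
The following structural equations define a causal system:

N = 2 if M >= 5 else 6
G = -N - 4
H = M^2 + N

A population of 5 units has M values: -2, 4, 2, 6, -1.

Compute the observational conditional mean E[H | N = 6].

12.25

Observing N=6 restricts to units where N's equation naturally yields 6: M ∈ {-2, 4, 2, -1}. In that subpopulation H = 10, 22, 10, 7, mean 12.25.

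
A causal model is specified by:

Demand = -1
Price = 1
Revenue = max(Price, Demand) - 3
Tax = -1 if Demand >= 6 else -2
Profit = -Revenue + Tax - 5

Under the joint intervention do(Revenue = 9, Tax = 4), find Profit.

-10

Setting Revenue = 9, Tax = 4 by intervention discards those variables' equations.
Profit = -Revenue + Tax - 5  [with Revenue=9, Tax=4]  = -10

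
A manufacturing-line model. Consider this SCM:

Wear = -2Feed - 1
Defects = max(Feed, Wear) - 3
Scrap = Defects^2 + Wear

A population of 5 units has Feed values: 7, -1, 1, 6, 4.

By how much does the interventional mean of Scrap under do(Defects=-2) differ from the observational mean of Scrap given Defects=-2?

-6.8

Every unit gets Defects=-2 under the intervention. Scrap values become -11, 5, 1, -9, -5; E[Scrap|do(Defects=-2)] = -3.8.
Observing Defects=-2 restricts to units where Defects's equation naturally yields -2: Feed ∈ {-1, 1}. In that subpopulation Scrap = 5, 1, mean 3.
Difference = -3.8 − 3 = -6.8.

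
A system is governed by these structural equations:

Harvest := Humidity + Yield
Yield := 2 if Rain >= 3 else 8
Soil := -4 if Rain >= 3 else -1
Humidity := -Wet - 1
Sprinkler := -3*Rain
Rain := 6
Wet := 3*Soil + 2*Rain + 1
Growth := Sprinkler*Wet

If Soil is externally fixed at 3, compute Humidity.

-23

The intervention breaks the incoming arrows to Soil: Soil := -4 if Rain >= 3 else -1 no longer applies, and Soil = 3.
Wet = 3*Soil + 2*Rain + 1  [with Soil=3, Rain=6]  = 22
Humidity = -Wet - 1  [with Wet=22]  = -23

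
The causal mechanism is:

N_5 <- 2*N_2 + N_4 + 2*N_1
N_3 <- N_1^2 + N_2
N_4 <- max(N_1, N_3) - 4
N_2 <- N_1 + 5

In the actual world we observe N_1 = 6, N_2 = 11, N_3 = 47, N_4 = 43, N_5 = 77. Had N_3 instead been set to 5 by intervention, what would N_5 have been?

36

do(N_3=5) replaces the equation N_3 <- N_1^2 + N_2 with the constant N_3 = 5.
N_2 = N_1 + 5  [with N_1=6]  = 11
N_4 = max(N_1, N_3) - 4  [with N_1=6, N_3=5]  = 2
N_5 = 2*N_2 + N_4 + 2*N_1  [with N_2=11, N_4=2, N_1=6]  = 36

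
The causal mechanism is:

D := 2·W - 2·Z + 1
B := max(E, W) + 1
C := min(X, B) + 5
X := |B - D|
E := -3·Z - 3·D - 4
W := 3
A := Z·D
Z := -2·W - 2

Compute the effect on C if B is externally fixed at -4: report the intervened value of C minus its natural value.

-8

Intervening sets B = -4 and removes its equation (B := max(E, W) + 1).
Z = -2·W - 2  [with W=3]  = -8
D = 2·W - 2·Z + 1  [with W=3, Z=-8]  = 23
X = |B - D|  [with B=-4, D=23]  = 27
C = min(X, B) + 5  [with X=27, B=-4]  = 1
Without intervention: Z = -2·W - 2  [with W=3]  = -8; D = 2·W - 2·Z + 1  [with W=3, Z=-8]  = 23; E = -3·Z - 3·D - 4  [with Z=-8, D=23]  = -49; B = max(E, W) + 1  [with E=-49, W=3]  = 4; X = |B - D|  [with B=4, D=23]  = 19; C = min(X, B) + 5  [with X=19, B=4]  = 9.
Change = 1 − 9 = -8.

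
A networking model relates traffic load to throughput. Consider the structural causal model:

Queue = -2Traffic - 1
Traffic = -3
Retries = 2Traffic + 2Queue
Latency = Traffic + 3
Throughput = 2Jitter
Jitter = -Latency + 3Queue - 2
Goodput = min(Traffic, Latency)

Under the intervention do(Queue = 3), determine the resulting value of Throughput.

14

The intervention breaks the incoming arrows to Queue: Queue = -2Traffic - 1 no longer applies, and Queue = 3.
Latency = Traffic + 3  [with Traffic=-3]  = 0
Jitter = -Latency + 3Queue - 2  [with Latency=0, Queue=3]  = 7
Throughput = 2Jitter  [with Jitter=7]  = 14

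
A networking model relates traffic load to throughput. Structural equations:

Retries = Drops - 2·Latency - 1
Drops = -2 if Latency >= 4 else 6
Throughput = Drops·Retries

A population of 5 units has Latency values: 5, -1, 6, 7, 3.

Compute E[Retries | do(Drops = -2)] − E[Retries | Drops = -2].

do(Drops=-2) breaks Drops's dependence on Latency. With Drops=-2 fixed, Retries across the units is -13, -1, -15, -17, -9, mean -11.
Conditioning on Drops=-2 selects the 3 unit(s) with Latency ∈ {5, 6, 7}. Their Retries values: -13, -15, -17. Mean = -15.
Difference = -11 − (-15) = 4.

4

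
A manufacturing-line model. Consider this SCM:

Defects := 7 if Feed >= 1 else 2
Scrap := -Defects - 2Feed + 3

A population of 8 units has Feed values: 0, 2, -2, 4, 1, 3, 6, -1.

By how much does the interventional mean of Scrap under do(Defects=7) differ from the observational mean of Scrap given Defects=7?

The intervention sets Defects=7 in all 8 units regardless of Feed. Recomputing Scrap per unit gives -4, -8, 0, -12, -6, -10, -16, -2; average -7.25.
E[Scrap|Defects=7] averages over only the 5 units with Defects=7 (Feed = 2, 4, 1, 3, 6): Scrap = -8, -12, -6, -10, -16, mean -10.4.
Difference = -7.25 − (-10.4) = 3.15.

3.15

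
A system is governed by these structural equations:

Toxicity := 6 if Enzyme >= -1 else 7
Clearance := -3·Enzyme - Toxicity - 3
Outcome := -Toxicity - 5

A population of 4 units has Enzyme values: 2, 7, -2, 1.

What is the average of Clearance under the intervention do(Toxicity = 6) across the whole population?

The intervention sets Toxicity=6 in all 4 units regardless of Enzyme. Recomputing Clearance per unit gives -15, -30, -3, -12; average -15.

-15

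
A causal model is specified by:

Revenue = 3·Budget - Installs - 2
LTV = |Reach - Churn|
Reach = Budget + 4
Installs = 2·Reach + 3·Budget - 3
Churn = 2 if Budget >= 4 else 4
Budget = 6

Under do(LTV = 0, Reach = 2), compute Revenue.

The joint intervention fixes LTV = 0, Reach = 2, removing each variable's own equation.
Installs = 2·Reach + 3·Budget - 3  [with Reach=2, Budget=6]  = 19
Revenue = 3·Budget - Installs - 2  [with Budget=6, Installs=19]  = -3

-3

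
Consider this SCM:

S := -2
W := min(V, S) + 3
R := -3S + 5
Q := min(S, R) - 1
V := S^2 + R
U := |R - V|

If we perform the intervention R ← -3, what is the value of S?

Under do(R=-3), the mechanism R := -3S + 5 is discarded; R is fixed at -3.
S is not downstream of the intervention, so its value is determined by the original equations.

-2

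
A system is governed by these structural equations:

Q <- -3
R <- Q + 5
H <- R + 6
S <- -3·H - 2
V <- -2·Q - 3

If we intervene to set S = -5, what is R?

2

The intervention breaks the incoming arrows to S: S <- -3·H - 2 no longer applies, and S = -5.
Since R is not a descendant of the intervened variable, it is unaffected.
R = Q + 5  [with Q=-3]  = 2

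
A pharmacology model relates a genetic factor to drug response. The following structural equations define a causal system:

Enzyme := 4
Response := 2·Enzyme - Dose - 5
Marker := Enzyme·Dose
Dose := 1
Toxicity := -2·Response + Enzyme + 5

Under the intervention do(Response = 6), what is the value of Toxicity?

-3

Intervening sets Response = 6 and removes its equation (Response := 2·Enzyme - Dose - 5).
Toxicity = -2·Response + Enzyme + 5  [with Response=6, Enzyme=4]  = -3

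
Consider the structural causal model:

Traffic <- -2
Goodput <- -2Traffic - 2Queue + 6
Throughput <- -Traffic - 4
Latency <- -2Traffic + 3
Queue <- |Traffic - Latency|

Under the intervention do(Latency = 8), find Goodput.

-10

do(Latency=8) replaces the equation Latency <- -2Traffic + 3 with the constant Latency = 8.
Queue = |Traffic - Latency|  [with Traffic=-2, Latency=8]  = 10
Goodput = -2Traffic - 2Queue + 6  [with Traffic=-2, Queue=10]  = -10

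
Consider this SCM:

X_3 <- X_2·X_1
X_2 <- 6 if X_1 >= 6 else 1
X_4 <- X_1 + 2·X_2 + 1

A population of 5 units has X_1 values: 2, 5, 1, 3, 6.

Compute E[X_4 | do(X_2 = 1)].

do(X_2=1) breaks X_2's dependence on X_1. With X_2=1 fixed, X_4 across the units is 5, 8, 4, 6, 9, mean 6.4.

6.4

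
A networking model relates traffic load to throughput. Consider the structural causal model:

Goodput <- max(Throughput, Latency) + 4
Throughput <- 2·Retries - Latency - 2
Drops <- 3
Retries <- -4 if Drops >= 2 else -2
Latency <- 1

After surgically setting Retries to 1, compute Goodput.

5

do(Retries=1) replaces the equation Retries <- -4 if Drops >= 2 else -2 with the constant Retries = 1.
Throughput = 2·Retries - Latency - 2  [with Retries=1, Latency=1]  = -1
Goodput = max(Throughput, Latency) + 4  [with Throughput=-1, Latency=1]  = 5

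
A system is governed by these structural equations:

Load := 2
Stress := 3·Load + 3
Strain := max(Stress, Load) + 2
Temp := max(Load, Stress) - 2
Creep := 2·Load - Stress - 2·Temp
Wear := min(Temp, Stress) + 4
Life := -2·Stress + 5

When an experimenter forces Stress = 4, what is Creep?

-4

do(Stress=4) replaces the equation Stress := 3·Load + 3 with the constant Stress = 4.
Temp = max(Load, Stress) - 2  [with Load=2, Stress=4]  = 2
Creep = 2·Load - Stress - 2·Temp  [with Load=2, Stress=4, Temp=2]  = -4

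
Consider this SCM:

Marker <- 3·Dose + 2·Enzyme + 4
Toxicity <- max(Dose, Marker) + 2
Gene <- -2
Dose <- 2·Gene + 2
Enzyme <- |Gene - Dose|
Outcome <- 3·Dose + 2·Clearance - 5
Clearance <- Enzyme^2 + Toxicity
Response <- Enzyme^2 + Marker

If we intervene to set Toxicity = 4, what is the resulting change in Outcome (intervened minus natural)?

Intervening sets Toxicity = 4 and removes its equation (Toxicity <- max(Dose, Marker) + 2).
Dose = 2·Gene + 2  [with Gene=-2]  = -2
Enzyme = |Gene - Dose|  [with Gene=-2, Dose=-2]  = 0
Clearance = Enzyme^2 + Toxicity  [with Enzyme=0, Toxicity=4]  = 4
Outcome = 3·Dose + 2·Clearance - 5  [with Dose=-2, Clearance=4]  = -3
Without intervention: Dose = 2·Gene + 2  [with Gene=-2]  = -2; Enzyme = |Gene - Dose|  [with Gene=-2, Dose=-2]  = 0; Marker = 3·Dose + 2·Enzyme + 4  [with Dose=-2, Enzyme=0]  = -2; Toxicity = max(Dose, Marker) + 2  [with Dose=-2, Marker=-2]  = 0; Clearance = Enzyme^2 + Toxicity  [with Enzyme=0, Toxicity=0]  = 0; Outcome = 3·Dose + 2·Clearance - 5  [with Dose=-2, Clearance=0]  = -11.
Change = -3 − (-11) = 8.

8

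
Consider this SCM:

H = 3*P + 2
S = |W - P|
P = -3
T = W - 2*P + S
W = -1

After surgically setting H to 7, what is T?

7

The intervention breaks the incoming arrows to H: H = 3*P + 2 no longer applies, and H = 7.
Since T is not a descendant of the intervened variable, it is unaffected.
S = |W - P|  [with W=-1, P=-3]  = 2
T = W - 2*P + S  [with W=-1, P=-3, S=2]  = 7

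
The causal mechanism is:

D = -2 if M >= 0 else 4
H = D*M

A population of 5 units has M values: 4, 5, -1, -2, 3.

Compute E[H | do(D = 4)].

Under do(D=4), D's equation is replaced by D=4 for every unit. Per-unit H: 16, 20, -4, -8, 12. Mean = 7.2.

7.2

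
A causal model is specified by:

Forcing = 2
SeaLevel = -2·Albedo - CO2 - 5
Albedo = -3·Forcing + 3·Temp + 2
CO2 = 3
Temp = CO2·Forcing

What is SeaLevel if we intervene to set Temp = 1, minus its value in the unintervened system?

do(Temp=1) replaces the equation Temp = CO2·Forcing with the constant Temp = 1.
Albedo = -3·Forcing + 3·Temp + 2  [with Forcing=2, Temp=1]  = -1
SeaLevel = -2·Albedo - CO2 - 5  [with Albedo=-1, CO2=3]  = -6
Without intervention: Temp = CO2·Forcing  [with CO2=3, Forcing=2]  = 6; Albedo = -3·Forcing + 3·Temp + 2  [with Forcing=2, Temp=6]  = 14; SeaLevel = -2·Albedo - CO2 - 5  [with Albedo=14, CO2=3]  = -36.
Change = -6 − (-36) = 30.

30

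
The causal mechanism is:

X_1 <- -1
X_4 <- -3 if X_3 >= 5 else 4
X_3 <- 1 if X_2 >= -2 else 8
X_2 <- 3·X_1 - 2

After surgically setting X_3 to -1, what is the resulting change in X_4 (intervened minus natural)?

The intervention breaks the incoming arrows to X_3: X_3 <- 1 if X_2 >= -2 else 8 no longer applies, and X_3 = -1.
X_4 = -3 if X_3 >= 5 else 4  [with X_3=-1]  = 4
Without intervention: X_2 = 3·X_1 - 2  [with X_1=-1]  = -5; X_3 = 1 if X_2 >= -2 else 8  [with X_2=-5]  = 8; X_4 = -3 if X_3 >= 5 else 4  [with X_3=8]  = -3.
Change = 4 − (-3) = 7.

7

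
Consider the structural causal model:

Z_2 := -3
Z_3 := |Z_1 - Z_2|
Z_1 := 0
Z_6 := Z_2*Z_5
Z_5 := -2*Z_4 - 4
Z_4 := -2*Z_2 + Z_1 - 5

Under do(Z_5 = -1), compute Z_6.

3

The intervention breaks the incoming arrows to Z_5: Z_5 := -2*Z_4 - 4 no longer applies, and Z_5 = -1.
Z_6 = Z_2*Z_5  [with Z_2=-3, Z_5=-1]  = 3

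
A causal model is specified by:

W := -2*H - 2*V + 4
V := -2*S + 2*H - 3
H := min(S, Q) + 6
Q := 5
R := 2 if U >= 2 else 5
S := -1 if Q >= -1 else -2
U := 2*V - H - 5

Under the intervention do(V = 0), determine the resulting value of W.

-6

Under do(V=0), the mechanism V := -2*S + 2*H - 3 is discarded; V is fixed at 0.
S = -1 if Q >= -1 else -2  [with Q=5]  = -1
H = min(S, Q) + 6  [with S=-1, Q=5]  = 5
W = -2*H - 2*V + 4  [with H=5, V=0]  = -6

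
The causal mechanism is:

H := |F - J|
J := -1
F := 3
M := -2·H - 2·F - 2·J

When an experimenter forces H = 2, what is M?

-8

The intervention breaks the incoming arrows to H: H := |F - J| no longer applies, and H = 2.
M = -2·H - 2·F - 2·J  [with H=2, F=3, J=-1]  = -8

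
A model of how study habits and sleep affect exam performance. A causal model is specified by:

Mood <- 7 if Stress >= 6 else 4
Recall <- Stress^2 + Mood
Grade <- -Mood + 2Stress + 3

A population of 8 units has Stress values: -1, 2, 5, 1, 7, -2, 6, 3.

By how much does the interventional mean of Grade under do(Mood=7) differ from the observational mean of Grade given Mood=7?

-7.75

The intervention sets Mood=7 in all 8 units regardless of Stress. Recomputing Grade per unit gives -6, 0, 6, -2, 10, -8, 8, 2; average 1.25.
Conditioning on Mood=7 selects the 2 unit(s) with Stress ∈ {7, 6}. Their Grade values: 10, 8. Mean = 9.
Difference = 1.25 − 9 = -7.75.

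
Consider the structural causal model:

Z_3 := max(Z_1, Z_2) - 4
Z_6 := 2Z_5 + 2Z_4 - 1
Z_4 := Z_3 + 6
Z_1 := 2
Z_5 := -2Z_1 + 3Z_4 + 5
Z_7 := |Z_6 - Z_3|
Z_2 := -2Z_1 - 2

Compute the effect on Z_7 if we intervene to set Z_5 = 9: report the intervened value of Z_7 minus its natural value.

Under do(Z_5=9), the mechanism Z_5 := -2Z_1 + 3Z_4 + 5 is discarded; Z_5 is fixed at 9.
Z_2 = -2Z_1 - 2  [with Z_1=2]  = -6
Z_3 = max(Z_1, Z_2) - 4  [with Z_1=2, Z_2=-6]  = -2
Z_4 = Z_3 + 6  [with Z_3=-2]  = 4
Z_6 = 2Z_5 + 2Z_4 - 1  [with Z_5=9, Z_4=4]  = 25
Z_7 = |Z_6 - Z_3|  [with Z_6=25, Z_3=-2]  = 27
Without intervention: Z_2 = -2Z_1 - 2  [with Z_1=2]  = -6; Z_3 = max(Z_1, Z_2) - 4  [with Z_1=2, Z_2=-6]  = -2; Z_4 = Z_3 + 6  [with Z_3=-2]  = 4; Z_5 = -2Z_1 + 3Z_4 + 5  [with Z_1=2, Z_4=4]  = 13; Z_6 = 2Z_5 + 2Z_4 - 1  [with Z_5=13, Z_4=4]  = 33; Z_7 = |Z_6 - Z_3|  [with Z_6=33, Z_3=-2]  = 35.
Change = 27 − 35 = -8.

-8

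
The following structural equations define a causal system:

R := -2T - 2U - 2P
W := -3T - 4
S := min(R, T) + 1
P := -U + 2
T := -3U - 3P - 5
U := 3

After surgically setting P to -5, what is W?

-7

do(P=-5) replaces the equation P := -U + 2 with the constant P = -5.
T = -3U - 3P - 5  [with U=3, P=-5]  = 1
W = -3T - 4  [with T=1]  = -7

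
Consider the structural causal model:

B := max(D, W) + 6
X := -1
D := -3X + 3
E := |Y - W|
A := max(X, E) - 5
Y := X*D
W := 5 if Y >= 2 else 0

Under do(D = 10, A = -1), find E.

10

Under do(D = 10, A = -1), each intervened variable's structural equation is replaced by its fixed value.
Y = X*D  [with X=-1, D=10]  = -10
W = 5 if Y >= 2 else 0  [with Y=-10]  = 0
E = |Y - W|  [with Y=-10, W=0]  = 10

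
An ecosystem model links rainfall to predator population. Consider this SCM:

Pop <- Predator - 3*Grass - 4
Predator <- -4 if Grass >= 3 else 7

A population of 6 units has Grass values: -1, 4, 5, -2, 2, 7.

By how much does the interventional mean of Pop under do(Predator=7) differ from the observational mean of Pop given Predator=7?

The intervention sets Predator=7 in all 6 units regardless of Grass. Recomputing Pop per unit gives 6, -9, -12, 9, -3, -18; average -4.5.
Observing Predator=7 restricts to units where Predator's equation naturally yields 7: Grass ∈ {-1, -2, 2}. In that subpopulation Pop = 6, 9, -3, mean 4.
Difference = -4.5 − 4 = -8.5.

-8.5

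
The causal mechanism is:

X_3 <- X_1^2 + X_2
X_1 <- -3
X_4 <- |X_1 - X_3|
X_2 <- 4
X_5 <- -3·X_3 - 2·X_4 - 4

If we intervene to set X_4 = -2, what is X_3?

13

Under do(X_4=-2), the mechanism X_4 <- |X_1 - X_3| is discarded; X_4 is fixed at -2.
Since X_3 is not a descendant of the intervened variable, it is unaffected.
X_3 = X_1^2 + X_2  [with X_1=-3, X_2=4]  = 13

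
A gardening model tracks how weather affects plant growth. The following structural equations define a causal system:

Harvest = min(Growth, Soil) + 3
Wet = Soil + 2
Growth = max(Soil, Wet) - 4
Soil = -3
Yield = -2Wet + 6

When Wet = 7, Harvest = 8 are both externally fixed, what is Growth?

Under do(Wet = 7, Harvest = 8), each intervened variable's structural equation is replaced by its fixed value.
Growth = max(Soil, Wet) - 4  [with Soil=-3, Wet=7]  = 3

3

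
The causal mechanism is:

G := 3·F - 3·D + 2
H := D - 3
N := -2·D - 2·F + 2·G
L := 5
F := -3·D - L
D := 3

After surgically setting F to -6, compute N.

-44

do(F=-6) replaces the equation F := -3·D - L with the constant F = -6.
G = 3·F - 3·D + 2  [with F=-6, D=3]  = -25
N = -2·D - 2·F + 2·G  [with D=3, F=-6, G=-25]  = -44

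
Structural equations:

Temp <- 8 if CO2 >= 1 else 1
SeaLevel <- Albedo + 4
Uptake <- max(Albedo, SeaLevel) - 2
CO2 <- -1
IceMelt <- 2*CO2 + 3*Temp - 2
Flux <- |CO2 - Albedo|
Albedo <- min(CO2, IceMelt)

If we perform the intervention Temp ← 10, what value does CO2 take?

-1

Under do(Temp=10), the mechanism Temp <- 8 if CO2 >= 1 else 1 is discarded; Temp is fixed at 10.
CO2 is not downstream of the intervention, so its value is determined by the original equations.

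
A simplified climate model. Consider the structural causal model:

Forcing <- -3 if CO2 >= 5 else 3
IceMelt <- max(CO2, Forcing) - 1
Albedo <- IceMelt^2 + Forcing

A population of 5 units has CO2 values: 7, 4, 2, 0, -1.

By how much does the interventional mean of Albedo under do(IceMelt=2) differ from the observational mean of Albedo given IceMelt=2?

-1.2

The intervention sets IceMelt=2 in all 5 units regardless of CO2. Recomputing Albedo per unit gives 1, 7, 7, 7, 7; average 5.8.
Conditioning on IceMelt=2 selects the 3 unit(s) with CO2 ∈ {2, 0, -1}. Their Albedo values: 7, 7, 7. Mean = 7.
Difference = 5.8 − 7 = -1.2.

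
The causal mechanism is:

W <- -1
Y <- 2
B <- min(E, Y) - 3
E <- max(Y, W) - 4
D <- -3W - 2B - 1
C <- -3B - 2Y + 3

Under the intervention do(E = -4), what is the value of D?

The intervention breaks the incoming arrows to E: E <- max(Y, W) - 4 no longer applies, and E = -4.
B = min(E, Y) - 3  [with E=-4, Y=2]  = -7
D = -3W - 2B - 1  [with W=-1, B=-7]  = 16

16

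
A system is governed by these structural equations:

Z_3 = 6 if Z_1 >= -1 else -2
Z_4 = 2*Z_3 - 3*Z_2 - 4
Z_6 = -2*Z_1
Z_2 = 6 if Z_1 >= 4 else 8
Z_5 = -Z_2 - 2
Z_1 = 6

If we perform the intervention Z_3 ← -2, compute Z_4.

The intervention breaks the incoming arrows to Z_3: Z_3 = 6 if Z_1 >= -1 else -2 no longer applies, and Z_3 = -2.
Z_2 = 6 if Z_1 >= 4 else 8  [with Z_1=6]  = 6
Z_4 = 2*Z_3 - 3*Z_2 - 4  [with Z_3=-2, Z_2=6]  = -26

-26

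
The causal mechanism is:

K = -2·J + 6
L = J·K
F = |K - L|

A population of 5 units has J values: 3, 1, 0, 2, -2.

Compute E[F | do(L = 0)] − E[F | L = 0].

1.4

Under do(L=0), L's equation is replaced by L=0 for every unit. Per-unit F: 0, 4, 6, 2, 10. Mean = 4.4.
E[F|L=0] averages over only the 2 units with L=0 (J = 3, 0): F = 0, 6, mean 3.
Difference = 4.4 − 3 = 1.4.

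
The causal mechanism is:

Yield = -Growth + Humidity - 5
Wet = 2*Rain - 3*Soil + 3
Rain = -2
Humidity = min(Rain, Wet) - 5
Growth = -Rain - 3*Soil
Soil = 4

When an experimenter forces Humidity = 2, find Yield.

The intervention breaks the incoming arrows to Humidity: Humidity = min(Rain, Wet) - 5 no longer applies, and Humidity = 2.
Growth = -Rain - 3*Soil  [with Rain=-2, Soil=4]  = -10
Yield = -Growth + Humidity - 5  [with Growth=-10, Humidity=2]  = 7

7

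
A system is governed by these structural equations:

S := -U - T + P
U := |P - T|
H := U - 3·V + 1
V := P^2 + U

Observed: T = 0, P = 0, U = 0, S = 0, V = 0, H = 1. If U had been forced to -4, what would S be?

4

The intervention breaks the incoming arrows to U: U := |P - T| no longer applies, and U = -4.
S = -U - T + P  [with U=-4, T=0, P=0]  = 4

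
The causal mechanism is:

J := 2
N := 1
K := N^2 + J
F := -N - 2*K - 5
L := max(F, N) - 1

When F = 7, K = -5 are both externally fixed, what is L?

The joint intervention fixes F = 7, K = -5, removing each variable's own equation.
L = max(F, N) - 1  [with F=7, N=1]  = 6

6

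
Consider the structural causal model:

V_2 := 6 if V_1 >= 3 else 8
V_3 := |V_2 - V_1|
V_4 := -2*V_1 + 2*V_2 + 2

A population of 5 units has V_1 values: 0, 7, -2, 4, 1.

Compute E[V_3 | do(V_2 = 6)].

4.4

do(V_2=6) breaks V_2's dependence on V_1. With V_2=6 fixed, V_3 across the units is 6, 1, 8, 2, 5, mean 4.4.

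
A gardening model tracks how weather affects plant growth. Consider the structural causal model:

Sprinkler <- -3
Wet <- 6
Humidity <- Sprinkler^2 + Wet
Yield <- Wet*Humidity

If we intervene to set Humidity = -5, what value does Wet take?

6

Under do(Humidity=-5), the mechanism Humidity <- Sprinkler^2 + Wet is discarded; Humidity is fixed at -5.
Since Wet is not a descendant of the intervened variable, it is unaffected.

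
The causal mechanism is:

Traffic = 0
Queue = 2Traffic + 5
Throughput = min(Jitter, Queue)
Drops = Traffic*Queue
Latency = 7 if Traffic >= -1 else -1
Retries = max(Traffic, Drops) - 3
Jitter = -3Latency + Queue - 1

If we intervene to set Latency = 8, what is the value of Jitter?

-20

Under do(Latency=8), the mechanism Latency = 7 if Traffic >= -1 else -1 is discarded; Latency is fixed at 8.
Queue = 2Traffic + 5  [with Traffic=0]  = 5
Jitter = -3Latency + Queue - 1  [with Latency=8, Queue=5]  = -20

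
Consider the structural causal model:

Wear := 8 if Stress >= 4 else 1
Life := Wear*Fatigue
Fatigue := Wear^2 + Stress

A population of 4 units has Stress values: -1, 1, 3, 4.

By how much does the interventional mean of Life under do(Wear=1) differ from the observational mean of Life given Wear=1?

The intervention sets Wear=1 in all 4 units regardless of Stress. Recomputing Life per unit gives 0, 2, 4, 5; average 2.75.
E[Life|Wear=1] averages over only the 3 units with Wear=1 (Stress = -1, 1, 3): Life = 0, 2, 4, mean 2.
Difference = 2.75 − 2 = 0.75.

0.75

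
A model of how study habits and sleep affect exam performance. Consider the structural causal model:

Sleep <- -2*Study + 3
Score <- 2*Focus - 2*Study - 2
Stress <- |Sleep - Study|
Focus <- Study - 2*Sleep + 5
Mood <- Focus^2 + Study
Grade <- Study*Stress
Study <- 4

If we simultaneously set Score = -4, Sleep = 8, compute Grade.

16

Setting Score = -4, Sleep = 8 by intervention discards those variables' equations.
Stress = |Sleep - Study|  [with Sleep=8, Study=4]  = 4
Grade = Study*Stress  [with Study=4, Stress=4]  = 16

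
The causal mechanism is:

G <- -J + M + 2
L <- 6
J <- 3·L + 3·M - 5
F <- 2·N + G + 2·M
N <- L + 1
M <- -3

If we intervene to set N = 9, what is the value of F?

Under do(N=9), the mechanism N <- L + 1 is discarded; N is fixed at 9.
J = 3·L + 3·M - 5  [with L=6, M=-3]  = 4
G = -J + M + 2  [with J=4, M=-3]  = -5
F = 2·N + G + 2·M  [with N=9, G=-5, M=-3]  = 7

7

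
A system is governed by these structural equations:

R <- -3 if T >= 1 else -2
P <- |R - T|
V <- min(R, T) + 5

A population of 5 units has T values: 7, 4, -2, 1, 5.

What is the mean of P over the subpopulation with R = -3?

7.25

Conditioning on R=-3 selects the 4 unit(s) with T ∈ {7, 4, 1, 5}. Their P values: 10, 7, 4, 8. Mean = 7.25.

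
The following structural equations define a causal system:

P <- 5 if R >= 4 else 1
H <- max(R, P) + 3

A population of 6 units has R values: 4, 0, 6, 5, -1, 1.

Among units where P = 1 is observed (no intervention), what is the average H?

4

E[H|P=1] averages over only the 3 units with P=1 (R = 0, -1, 1): H = 4, 4, 4, mean 4.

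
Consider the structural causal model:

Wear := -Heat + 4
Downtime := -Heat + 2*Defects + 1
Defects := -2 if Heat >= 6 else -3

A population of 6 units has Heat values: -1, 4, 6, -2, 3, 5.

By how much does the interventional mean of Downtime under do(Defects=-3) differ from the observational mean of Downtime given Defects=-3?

-0.7

Every unit gets Defects=-3 under the intervention. Downtime values become -4, -9, -11, -3, -8, -10; E[Downtime|do(Defects=-3)] = -7.5.
Conditioning on Defects=-3 selects the 5 unit(s) with Heat ∈ {-1, 4, -2, 3, 5}. Their Downtime values: -4, -9, -3, -8, -10. Mean = -6.8.
Difference = -7.5 − (-6.8) = -0.7.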